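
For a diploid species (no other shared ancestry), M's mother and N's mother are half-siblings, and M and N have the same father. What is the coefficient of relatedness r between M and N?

Relatedness sums over independent paths through distinct common ancestors.
M and N are related in two ways: half first cousins through their mothers (r = 1/16) and half-sibs through their shared father (r = 1/4).
r = 1/16 + 1/4 = 0.3125.

0.3125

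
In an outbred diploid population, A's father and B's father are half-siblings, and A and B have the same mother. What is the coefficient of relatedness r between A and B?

0.3125

Wright's path rule: contributions from independent ancestry routes add.
A and B are related in two ways: half first cousins through their fathers (r = 1/16) and half-sibs through their shared mother (r = 1/4).
r = 1/16 + 1/4 = 0.3125.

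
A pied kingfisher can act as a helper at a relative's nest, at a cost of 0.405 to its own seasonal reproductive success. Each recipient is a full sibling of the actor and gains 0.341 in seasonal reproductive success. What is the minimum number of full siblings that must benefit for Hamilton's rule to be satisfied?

3

r to a full sibling = 0.5 (full sibs share both parents — two paths of length 2: r = 2·(1/2)^2 = 1/2).
Hamilton's rule: n·r·B > C  ⇒  n > C/(r·B) = 0.405/(0.5·0.341) = 2.375.
The smallest integer exceeding 2.375 is 3.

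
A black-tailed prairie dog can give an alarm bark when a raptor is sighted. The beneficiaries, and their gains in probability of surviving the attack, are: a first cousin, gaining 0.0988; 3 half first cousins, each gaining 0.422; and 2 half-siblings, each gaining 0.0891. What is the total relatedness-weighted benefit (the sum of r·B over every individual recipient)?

r to a first cousin = 1/8 (first cousins share one grandparent pair — two paths of length 4: r = 2·(1/2)^4 = 1/8).
r to a half first cousin = 0.0625 (half first cousins share one grandparent — one path of length 4: r = (1/2)^4 = 1/16).
r to a half-sibling = 0.25 (half-sibs share one parent — one path of length 2: r = (1/2)^2 = 1/4).
Summing one r·B term per recipient: 1·0.125·0.0988 + 3·0.0625·0.422 + 2·0.25·0.0891 = 0.136025.

0.136025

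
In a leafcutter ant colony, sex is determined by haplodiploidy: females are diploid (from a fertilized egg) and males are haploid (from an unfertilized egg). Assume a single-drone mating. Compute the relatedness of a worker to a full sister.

Haplodiploid full sisters inherit their father's entire haploid genome identically (contributing 1/2) and on average half of their mother's contribution (1/2 · 1/2 = 1/4); r = 1/2 + 1/4 = 3/4.

0.75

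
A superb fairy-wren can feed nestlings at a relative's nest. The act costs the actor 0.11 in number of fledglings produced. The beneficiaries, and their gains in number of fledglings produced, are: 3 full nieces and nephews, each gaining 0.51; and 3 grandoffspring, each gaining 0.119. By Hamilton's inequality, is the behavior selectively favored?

Hamilton's rule: the trait is favored when the sum of r·B over every recipient exceeds the actor's cost C.
r to a full niece or nephew = 1/4 (full aunt/uncle↔niece/nephew: two paths of length 3 through the shared grandparent pair: r = 2·(1/2)^3 = 1/4).
r to a grandoffspring = 1/4 (two parent–offspring links: r = (1/2)^2 = 1/4).
Summing one r·B term per recipient: 3·0.25·0.51 + 3·0.25·0.119 = 0.47175.
0.47175 > 0.11: the indirect benefit exceeds the cost.

Yes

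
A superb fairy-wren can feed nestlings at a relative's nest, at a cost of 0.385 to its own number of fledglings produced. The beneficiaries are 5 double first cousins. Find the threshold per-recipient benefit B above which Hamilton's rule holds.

0.308

r to a double first cousin = 0.25 (double first cousins share both grandparent pairs — four paths of length 4: r = 4·(1/2)^4 = 1/4).
Hamilton's rule with n recipients of equal r: n·r·B > C, so B > C/(n·r) = 0.385/(5·0.25) = 0.308.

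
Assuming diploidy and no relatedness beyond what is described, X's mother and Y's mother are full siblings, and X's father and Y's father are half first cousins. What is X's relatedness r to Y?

0.140625

Independent pedigree routes through distinct common ancestors add.
X and Y are related in two ways: first cousins through their mothers (r = 1/8) and half second cousins through their fathers (r = 1/64).
r = 1/8 + 1/64 = 0.140625.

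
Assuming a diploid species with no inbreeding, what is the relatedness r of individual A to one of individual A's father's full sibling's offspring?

Each parent–offspring link contributes a factor of 1/2, and independent paths through distinct common ancestors add.
First cousins share one grandparent pair — two paths of length 4: r = 2·(1/2)^4 = 1/8.

0.125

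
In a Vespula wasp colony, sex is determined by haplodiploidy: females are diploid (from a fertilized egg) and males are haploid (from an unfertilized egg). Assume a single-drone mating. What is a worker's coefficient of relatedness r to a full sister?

0.75

Haplodiploid full sisters inherit their father's entire haploid genome identically (contributing 1/2) and on average half of their mother's contribution (1/2 · 1/2 = 1/4); r = 1/2 + 1/4 = 3/4.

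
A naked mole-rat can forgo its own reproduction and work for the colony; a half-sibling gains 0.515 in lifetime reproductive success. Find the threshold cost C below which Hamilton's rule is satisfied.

0.12875

r to a half-sibling = 1/4 (half-sibs share one parent — one path of length 2: r = (1/2)^2 = 1/4).
Hamilton's rule: n·r·B > C, so the trait is favored while C < n·r·B = 1·0.25·0.515 = 0.12875.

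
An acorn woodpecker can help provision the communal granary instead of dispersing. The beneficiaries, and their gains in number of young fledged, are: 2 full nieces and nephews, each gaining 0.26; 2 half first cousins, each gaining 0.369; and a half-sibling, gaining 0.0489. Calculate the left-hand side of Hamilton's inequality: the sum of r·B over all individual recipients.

0.18835

r to a full niece or nephew = 1/4 (full aunt/uncle↔niece/nephew: two paths of length 3 through the shared grandparent pair: r = 2·(1/2)^3 = 1/4).
r to a half first cousin = 1/16 (half first cousins share one grandparent — one path of length 4: r = (1/2)^4 = 1/16).
r to a half-sibling = 0.25 (half-sibs share one parent — one path of length 2: r = (1/2)^2 = 1/4).
Summing one r·B term per recipient: 2·0.25·0.26 + 2·0.0625·0.369 + 1·0.25·0.0489 = 0.18835.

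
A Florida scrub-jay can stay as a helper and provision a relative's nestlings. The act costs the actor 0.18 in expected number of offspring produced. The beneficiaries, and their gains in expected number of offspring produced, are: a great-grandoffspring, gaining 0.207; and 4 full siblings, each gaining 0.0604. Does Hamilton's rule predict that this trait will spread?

No

Hamilton's rule: the trait is favored when the sum of r·B over every recipient exceeds the actor's cost C.
r to a great-grandoffspring = 0.125 (three parent–offspring links: r = (1/2)^3 = 1/8).
r to a full sibling = 1/2 (full sibs share both parents — two paths of length 2: r = 2·(1/2)^2 = 1/2).
Summing one r·B term per recipient: 1·0.125·0.207 + 4·0.5·0.0604 = 0.146675.
0.146675 < 0.18: the indirect benefit is less than the cost.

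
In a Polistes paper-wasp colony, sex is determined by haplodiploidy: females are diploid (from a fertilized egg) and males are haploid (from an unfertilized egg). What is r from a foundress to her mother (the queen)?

0.5

One meiotic link between diploid queen and diploid daughter: r = 1/2.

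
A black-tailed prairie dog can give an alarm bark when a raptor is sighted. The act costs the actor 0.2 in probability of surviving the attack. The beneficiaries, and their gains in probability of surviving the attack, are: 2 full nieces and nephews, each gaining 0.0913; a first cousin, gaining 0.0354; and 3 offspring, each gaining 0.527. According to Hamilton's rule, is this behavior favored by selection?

Hamilton's rule: the trait is favored when the sum of r·B over every recipient exceeds the actor's cost C.
r to a full niece or nephew = 0.25 (full aunt/uncle↔niece/nephew: two paths of length 3 through the shared grandparent pair: r = 2·(1/2)^3 = 1/4).
r to a first cousin = 0.125 (first cousins share one grandparent pair — two paths of length 4: r = 2·(1/2)^4 = 1/8).
r to an offspring = 0.5 (one parent–offspring link: r = (1/2)^1 = 1/2).
Summing one r·B term per recipient: 2·0.25·0.0913 + 1·0.125·0.0354 + 3·0.5·0.527 = 0.840575.
0.840575 > 0.2: the indirect benefit exceeds the cost.

Yes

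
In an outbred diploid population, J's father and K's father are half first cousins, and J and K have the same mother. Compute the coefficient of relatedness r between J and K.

Relatedness sums over independent paths through distinct common ancestors.
J and K are related in two ways: half second cousins through their fathers (r = 1/64) and half-sibs through their shared mother (r = 1/4).
r = 1/64 + 1/4 = 0.265625.

0.265625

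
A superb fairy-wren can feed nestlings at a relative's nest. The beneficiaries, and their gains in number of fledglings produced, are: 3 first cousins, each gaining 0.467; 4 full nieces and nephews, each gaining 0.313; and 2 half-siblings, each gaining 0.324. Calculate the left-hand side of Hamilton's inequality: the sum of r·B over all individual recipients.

r to a first cousin = 0.125 (first cousins share one grandparent pair — two paths of length 4: r = 2·(1/2)^4 = 1/8).
r to a full niece or nephew = 1/4 (full aunt/uncle↔niece/nephew: two paths of length 3 through the shared grandparent pair: r = 2·(1/2)^3 = 1/4).
r to a half-sibling = 0.25 (half-sibs share one parent — one path of length 2: r = (1/2)^2 = 1/4).
Summing one r·B term per recipient: 3·0.125·0.467 + 4·0.25·0.313 + 2·0.25·0.324 = 0.650125.

0.650125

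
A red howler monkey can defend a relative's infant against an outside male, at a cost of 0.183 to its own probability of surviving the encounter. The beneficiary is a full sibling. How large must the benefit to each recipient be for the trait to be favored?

0.366

r to a full sibling = 0.5 (full sibs share both parents — two paths of length 2: r = 2·(1/2)^2 = 1/2).
Hamilton's rule with n recipients of equal r: n·r·B > C, so B > C/(n·r) = 0.183/(1·0.5) = 0.366.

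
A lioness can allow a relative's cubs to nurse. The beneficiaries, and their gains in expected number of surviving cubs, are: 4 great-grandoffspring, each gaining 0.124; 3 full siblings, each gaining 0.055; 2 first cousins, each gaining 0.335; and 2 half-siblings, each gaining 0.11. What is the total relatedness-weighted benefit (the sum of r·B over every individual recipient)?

0.28325

r to a great-grandoffspring = 1/8 (three parent–offspring links: r = (1/2)^3 = 1/8).
r to a full sibling = 1/2 (full sibs share both parents — two paths of length 2: r = 2·(1/2)^2 = 1/2).
r to a first cousin = 1/8 (first cousins share one grandparent pair — two paths of length 4: r = 2·(1/2)^4 = 1/8).
r to a half-sibling = 1/4 (half-sibs share one parent — one path of length 2: r = (1/2)^2 = 1/4).
Summing one r·B term per recipient: 4·0.125·0.124 + 3·0.5·0.055 + 2·0.125·0.335 + 2·0.25·0.11 = 0.28325.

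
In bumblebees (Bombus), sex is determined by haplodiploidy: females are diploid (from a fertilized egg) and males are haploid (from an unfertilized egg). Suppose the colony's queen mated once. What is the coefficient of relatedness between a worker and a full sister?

Haplodiploid full sisters inherit their father's entire haploid genome identically (contributing 1/2) and on average half of their mother's contribution (1/2 · 1/2 = 1/4); r = 1/2 + 1/4 = 3/4.

0.75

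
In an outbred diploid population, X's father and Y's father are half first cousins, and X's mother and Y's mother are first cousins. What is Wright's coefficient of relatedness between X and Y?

Wright's path rule: contributions from independent ancestry routes add.
X and Y are related in two ways: half second cousins through their fathers (r = 1/64) and second cousins through their mothers (r = 1/32).
r = 1/64 + 1/32 = 3/64 = 0.046875.

0.046875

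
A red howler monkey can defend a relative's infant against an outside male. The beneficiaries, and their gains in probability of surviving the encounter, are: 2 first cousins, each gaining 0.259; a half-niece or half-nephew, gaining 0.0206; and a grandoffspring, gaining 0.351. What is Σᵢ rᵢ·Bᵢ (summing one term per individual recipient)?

r to a first cousin = 0.125 (first cousins share one grandparent pair — two paths of length 4: r = 2·(1/2)^4 = 1/8).
r to a half-niece or half-nephew = 0.125 (half-aunt/uncle↔niece/nephew: one path of length 3: r = (1/2)^3 = 1/8).
r to a grandoffspring = 0.25 (two parent–offspring links: r = (1/2)^2 = 1/4).
Summing one r·B term per recipient: 2·0.125·0.259 + 1·0.125·0.0206 + 1·0.25·0.351 = 0.155075.

0.155075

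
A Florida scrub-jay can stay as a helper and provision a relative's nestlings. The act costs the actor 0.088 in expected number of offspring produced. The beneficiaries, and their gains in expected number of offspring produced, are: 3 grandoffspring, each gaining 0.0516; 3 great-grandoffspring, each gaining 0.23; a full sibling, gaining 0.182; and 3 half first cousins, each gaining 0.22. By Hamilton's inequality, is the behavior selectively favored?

Hamilton's rule: the trait is favored when the sum of r·B over every recipient exceeds the actor's cost C.
r to a grandoffspring = 0.25 (two parent–offspring links: r = (1/2)^2 = 1/4).
r to a great-grandoffspring = 0.125 (three parent–offspring links: r = (1/2)^3 = 1/8).
r to a full sibling = 1/2 (full sibs share both parents — two paths of length 2: r = 2·(1/2)^2 = 1/2).
r to a half first cousin = 1/16 (half first cousins share one grandparent — one path of length 4: r = (1/2)^4 = 1/16).
Summing one r·B term per recipient: 3·0.25·0.0516 + 3·0.125·0.23 + 1·0.5·0.182 + 3·0.0625·0.22 = 0.2572.
0.2572 > 0.088: the indirect benefit exceeds the cost.

Yes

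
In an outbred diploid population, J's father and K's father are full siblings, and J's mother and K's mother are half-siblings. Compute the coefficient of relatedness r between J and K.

With two independent routes of shared ancestry, r is the sum of the two contributions.
J and K are related in two ways: first cousins through their fathers (r = 1/8) and half first cousins through their mothers (r = 1/16).
r = 1/8 + 1/16 = 3/16 = 0.1875.

0.1875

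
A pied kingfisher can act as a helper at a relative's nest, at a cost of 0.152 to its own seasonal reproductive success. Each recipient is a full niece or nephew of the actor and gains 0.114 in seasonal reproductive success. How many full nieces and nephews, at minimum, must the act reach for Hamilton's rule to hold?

6

r to a full niece or nephew = 0.25 (full aunt/uncle↔niece/nephew: two paths of length 3 through the shared grandparent pair: r = 2·(1/2)^3 = 1/4).
Hamilton's rule: n·r·B > C  ⇒  n > C/(r·B) = 0.152/(0.25·0.114) = 5.333.
The smallest integer exceeding 5.333 is 6.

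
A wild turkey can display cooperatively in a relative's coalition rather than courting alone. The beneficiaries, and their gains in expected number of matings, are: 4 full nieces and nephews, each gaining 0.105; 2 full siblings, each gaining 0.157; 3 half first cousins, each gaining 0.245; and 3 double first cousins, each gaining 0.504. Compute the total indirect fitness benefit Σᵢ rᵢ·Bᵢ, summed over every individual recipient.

r to a full niece or nephew = 0.25 (full aunt/uncle↔niece/nephew: two paths of length 3 through the shared grandparent pair: r = 2·(1/2)^3 = 1/4).
r to a full sibling = 1/2 (full sibs share both parents — two paths of length 2: r = 2·(1/2)^2 = 1/2).
r to a half first cousin = 0.0625 (half first cousins share one grandparent — one path of length 4: r = (1/2)^4 = 1/16).
r to a double first cousin = 1/4 (double first cousins share both grandparent pairs — four paths of length 4: r = 4·(1/2)^4 = 1/4).
Summing one r·B term per recipient: 4·0.25·0.105 + 2·0.5·0.157 + 3·0.0625·0.245 + 3·0.25·0.504 = 0.6859375.

0.6859375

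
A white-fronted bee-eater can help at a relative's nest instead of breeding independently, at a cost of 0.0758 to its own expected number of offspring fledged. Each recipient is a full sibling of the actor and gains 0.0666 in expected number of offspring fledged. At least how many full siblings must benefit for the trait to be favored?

r to a full sibling = 1/2 (full sibs share both parents — two paths of length 2: r = 2·(1/2)^2 = 1/2).
Hamilton's rule: n·r·B > C  ⇒  n > C/(r·B) = 0.0758/(0.5·0.0666) = 2.276.
The smallest integer exceeding 2.276 is 3.

3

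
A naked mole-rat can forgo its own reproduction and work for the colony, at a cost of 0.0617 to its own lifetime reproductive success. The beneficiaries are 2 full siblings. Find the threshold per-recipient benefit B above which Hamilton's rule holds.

r to a full sibling = 1/2 (full sibs share both parents — two paths of length 2: r = 2·(1/2)^2 = 1/2).
Hamilton's rule with n recipients of equal r: n·r·B > C, so B > C/(n·r) = 0.0617/(2·0.5) = 0.0617.

0.0617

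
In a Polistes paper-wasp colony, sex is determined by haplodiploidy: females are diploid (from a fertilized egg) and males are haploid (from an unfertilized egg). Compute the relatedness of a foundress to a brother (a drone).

Her haploid brother carries none of their father's genes and a random half of their mother's genome; that half matches the maternal half of her own genome with probability 1/2: r = 1/2 · 1/2 = 1/4.

0.25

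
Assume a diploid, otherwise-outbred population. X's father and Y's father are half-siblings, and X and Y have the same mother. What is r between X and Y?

Independent pedigree routes through distinct common ancestors add.
X and Y are related in two ways: half first cousins through their fathers (r = 1/16) and half-sibs through their shared mother (r = 1/4).
r = 1/16 + 1/4 = 0.3125.

0.3125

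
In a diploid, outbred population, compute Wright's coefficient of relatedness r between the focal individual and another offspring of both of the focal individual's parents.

0.5

Each parent–offspring link contributes a factor of 1/2, and independent paths through distinct common ancestors add.
Full sibs share both parents — two paths of length 2: r = 2·(1/2)^2 = 1/2.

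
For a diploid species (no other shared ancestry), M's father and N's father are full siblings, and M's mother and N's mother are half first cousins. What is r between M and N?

0.140625

Relatedness sums over independent paths through distinct common ancestors.
M and N are related in two ways: first cousins through their fathers (r = 1/8) and half second cousins through their mothers (r = 1/64).
r = 1/8 + 1/64 = 9/64 = 0.140625.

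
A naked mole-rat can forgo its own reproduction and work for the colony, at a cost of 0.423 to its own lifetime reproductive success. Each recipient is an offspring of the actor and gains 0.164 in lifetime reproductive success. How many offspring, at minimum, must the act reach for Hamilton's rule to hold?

6

r to an offspring = 0.5 (one parent–offspring link: r = (1/2)^1 = 1/2).
Hamilton's rule: n·r·B > C  ⇒  n > C/(r·B) = 0.423/(0.5·0.164) = 5.159.
The smallest integer exceeding 5.159 is 6.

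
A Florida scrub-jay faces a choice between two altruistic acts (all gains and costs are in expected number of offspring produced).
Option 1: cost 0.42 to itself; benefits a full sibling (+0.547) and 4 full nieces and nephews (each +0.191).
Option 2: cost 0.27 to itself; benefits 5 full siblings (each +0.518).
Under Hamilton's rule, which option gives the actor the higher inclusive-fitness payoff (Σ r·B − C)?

Option 2

Option 1: r to a full sibling = 0.5.
Option 1: r to a full niece or nephew = 0.25.
Option 1: Σ r·B − C = (1·0.5·0.547 + 4·0.25·0.191) − 0.42 = 0.0445.
Option 2: r to a full sibling = 0.5.
Option 2: Σ r·B − C = (5·0.5·0.518) − 0.27 = 1.025.
Option 2 has the higher net inclusive-fitness payoff.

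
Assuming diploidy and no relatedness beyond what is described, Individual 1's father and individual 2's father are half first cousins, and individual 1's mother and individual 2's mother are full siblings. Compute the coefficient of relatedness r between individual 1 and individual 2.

Independent pedigree routes through distinct common ancestors add.
Individual 1 and individual 2 are related in two ways: half second cousins through their fathers (r = 1/64) and first cousins through their mothers (r = 1/8).
r = 1/64 + 1/8 = 9/64 = 0.140625.

0.140625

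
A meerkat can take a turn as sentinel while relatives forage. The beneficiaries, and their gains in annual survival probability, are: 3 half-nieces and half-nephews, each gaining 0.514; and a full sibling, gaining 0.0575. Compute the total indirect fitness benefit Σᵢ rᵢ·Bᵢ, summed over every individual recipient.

0.2215

r to a half-niece or half-nephew = 0.125 (half-aunt/uncle↔niece/nephew: one path of length 3: r = (1/2)^3 = 1/8).
r to a full sibling = 0.5 (full sibs share both parents — two paths of length 2: r = 2·(1/2)^2 = 1/2).
Summing one r·B term per recipient: 3·0.125·0.514 + 1·0.5·0.0575 = 0.2215.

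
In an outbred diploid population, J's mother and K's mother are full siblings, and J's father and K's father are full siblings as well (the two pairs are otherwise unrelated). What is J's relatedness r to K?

0.25

Wright's path rule: contributions from independent ancestry routes add.
J and K are related in two ways: first cousins through their mothers (r = 1/8) and first cousins through their fathers (r = 1/8) — i.e. double first cousins.
r = 1/8 + 1/8 = 1/4 = 0.25.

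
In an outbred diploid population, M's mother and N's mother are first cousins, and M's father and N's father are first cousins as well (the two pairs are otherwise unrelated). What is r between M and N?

0.0625

With two independent routes of shared ancestry, r is the sum of the two contributions.
M and N are related in two ways: second cousins through their mothers (r = 1/32) and second cousins through their fathers (r = 1/32).
r = 1/32 + 1/32 = 1/16 = 0.0625.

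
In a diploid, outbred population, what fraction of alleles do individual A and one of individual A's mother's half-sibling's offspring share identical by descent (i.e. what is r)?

0.0625

Each parent–offspring link contributes a factor of 1/2, and independent paths through distinct common ancestors add.
Half first cousins share one grandparent — one path of length 4: r = (1/2)^4 = 1/16.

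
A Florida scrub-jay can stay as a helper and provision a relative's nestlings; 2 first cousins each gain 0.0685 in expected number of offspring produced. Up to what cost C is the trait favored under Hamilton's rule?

r to a first cousin = 0.125 (first cousins share one grandparent pair — two paths of length 4: r = 2·(1/2)^4 = 1/8).
Hamilton's rule: n·r·B > C, so the trait is favored while C < n·r·B = 2·0.125·0.0685 = 0.017125.

0.017125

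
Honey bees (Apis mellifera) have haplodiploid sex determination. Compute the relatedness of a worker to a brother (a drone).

Her haploid brother carries none of their father's genes and a random half of their mother's genome; that half matches the maternal half of her own genome with probability 1/2: r = 1/2 · 1/2 = 1/4.

0.25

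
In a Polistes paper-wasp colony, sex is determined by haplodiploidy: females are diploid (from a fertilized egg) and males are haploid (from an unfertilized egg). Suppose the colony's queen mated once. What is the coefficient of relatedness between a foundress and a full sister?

Haplodiploid full sisters inherit their father's entire haploid genome identically (contributing 1/2) and on average half of their mother's contribution (1/2 · 1/2 = 1/4); r = 1/2 + 1/4 = 3/4.

0.75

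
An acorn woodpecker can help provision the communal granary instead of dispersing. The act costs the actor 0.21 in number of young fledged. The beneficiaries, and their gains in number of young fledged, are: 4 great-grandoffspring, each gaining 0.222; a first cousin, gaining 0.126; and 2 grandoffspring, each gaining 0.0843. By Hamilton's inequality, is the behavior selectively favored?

Hamilton's rule: the trait is favored when the sum of r·B over every recipient exceeds the actor's cost C.
r to a great-grandoffspring = 1/8 (three parent–offspring links: r = (1/2)^3 = 1/8).
r to a first cousin = 0.125 (first cousins share one grandparent pair — two paths of length 4: r = 2·(1/2)^4 = 1/8).
r to a grandoffspring = 1/4 (two parent–offspring links: r = (1/2)^2 = 1/4).
Summing one r·B term per recipient: 4·0.125·0.222 + 1·0.125·0.126 + 2·0.25·0.0843 = 0.1689.
0.1689 < 0.21: the indirect benefit is less than the cost.

No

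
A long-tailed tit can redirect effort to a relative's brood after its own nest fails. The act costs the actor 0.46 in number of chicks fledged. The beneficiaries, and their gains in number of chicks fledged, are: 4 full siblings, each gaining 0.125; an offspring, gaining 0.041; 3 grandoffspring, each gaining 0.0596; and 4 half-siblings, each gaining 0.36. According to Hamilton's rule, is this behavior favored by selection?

Hamilton's rule: the trait is favored when the sum of r·B over every recipient exceeds the actor's cost C.
r to a full sibling = 0.5 (full sibs share both parents — two paths of length 2: r = 2·(1/2)^2 = 1/2).
r to an offspring = 1/2 (one parent–offspring link: r = (1/2)^1 = 1/2).
r to a grandoffspring = 1/4 (two parent–offspring links: r = (1/2)^2 = 1/4).
r to a half-sibling = 0.25 (half-sibs share one parent — one path of length 2: r = (1/2)^2 = 1/4).
Summing one r·B term per recipient: 4·0.5·0.125 + 1·0.5·0.041 + 3·0.25·0.0596 + 4·0.25·0.36 = 0.6752.
0.6752 > 0.46: the indirect benefit exceeds the cost.

Yes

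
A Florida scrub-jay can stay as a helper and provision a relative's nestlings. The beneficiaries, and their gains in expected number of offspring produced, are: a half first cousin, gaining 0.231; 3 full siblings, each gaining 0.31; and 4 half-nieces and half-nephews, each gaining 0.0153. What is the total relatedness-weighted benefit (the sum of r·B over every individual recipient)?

r to a half first cousin = 1/16 (half first cousins share one grandparent — one path of length 4: r = (1/2)^4 = 1/16).
r to a full sibling = 1/2 (full sibs share both parents — two paths of length 2: r = 2·(1/2)^2 = 1/2).
r to a half-niece or half-nephew = 0.125 (half-aunt/uncle↔niece/nephew: one path of length 3: r = (1/2)^3 = 1/8).
Summing one r·B term per recipient: 1·0.0625·0.231 + 3·0.5·0.31 + 4·0.125·0.0153 = 0.4870875.

0.4870875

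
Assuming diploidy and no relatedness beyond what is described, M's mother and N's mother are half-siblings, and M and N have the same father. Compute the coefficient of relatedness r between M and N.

0.3125

With two independent routes of shared ancestry, r is the sum of the two contributions.
M and N are related in two ways: half first cousins through their mothers (r = 1/16) and half-sibs through their shared father (r = 1/4).
r = 1/16 + 1/4 = 0.3125.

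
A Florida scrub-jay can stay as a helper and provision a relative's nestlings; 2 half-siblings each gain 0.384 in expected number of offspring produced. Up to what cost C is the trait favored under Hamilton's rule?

0.192

r to a half-sibling = 0.25 (half-sibs share one parent — one path of length 2: r = (1/2)^2 = 1/4).
Hamilton's rule: n·r·B > C, so the trait is favored while C < n·r·B = 2·0.25·0.384 = 0.192.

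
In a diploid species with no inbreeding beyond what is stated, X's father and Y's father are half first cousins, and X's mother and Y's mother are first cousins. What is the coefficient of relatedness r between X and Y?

0.046875

Relatedness sums over independent paths through distinct common ancestors.
X and Y are related in two ways: half second cousins through their fathers (r = 1/64) and second cousins through their mothers (r = 1/32).
r = 1/64 + 1/32 = 0.046875.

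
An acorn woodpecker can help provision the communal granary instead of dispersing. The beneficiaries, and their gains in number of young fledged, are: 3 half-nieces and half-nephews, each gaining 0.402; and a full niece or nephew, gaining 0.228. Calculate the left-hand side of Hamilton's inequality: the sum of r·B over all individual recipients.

0.20775

r to a half-niece or half-nephew = 0.125 (half-aunt/uncle↔niece/nephew: one path of length 3: r = (1/2)^3 = 1/8).
r to a full niece or nephew = 1/4 (full aunt/uncle↔niece/nephew: two paths of length 3 through the shared grandparent pair: r = 2·(1/2)^3 = 1/4).
Summing one r·B term per recipient: 3·0.125·0.402 + 1·0.25·0.228 = 0.20775.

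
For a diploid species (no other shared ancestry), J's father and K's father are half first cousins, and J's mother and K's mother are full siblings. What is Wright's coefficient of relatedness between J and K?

0.140625

Relatedness sums over independent paths through distinct common ancestors.
J and K are related in two ways: half second cousins through their fathers (r = 1/64) and first cousins through their mothers (r = 1/8).
r = 1/64 + 1/8 = 0.140625.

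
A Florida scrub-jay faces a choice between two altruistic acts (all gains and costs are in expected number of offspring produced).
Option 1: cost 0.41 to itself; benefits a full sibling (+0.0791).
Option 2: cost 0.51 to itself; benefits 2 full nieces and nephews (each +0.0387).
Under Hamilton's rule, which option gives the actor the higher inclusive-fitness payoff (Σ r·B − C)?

Option 1

Option 1: r to a full sibling = 0.5.
Option 1: Σ r·B − C = (1·0.5·0.0791) − 0.41 = -0.37045.
Option 2: r to a full niece or nephew = 0.25.
Option 2: Σ r·B − C = (2·0.25·0.0387) − 0.51 = -0.49065.
Option 1 has the higher net inclusive-fitness payoff.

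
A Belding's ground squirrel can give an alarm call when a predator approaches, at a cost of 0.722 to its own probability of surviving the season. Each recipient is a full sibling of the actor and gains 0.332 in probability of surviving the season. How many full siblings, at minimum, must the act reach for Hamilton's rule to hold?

r to a full sibling = 0.5 (full sibs share both parents — two paths of length 2: r = 2·(1/2)^2 = 1/2).
Hamilton's rule: n·r·B > C  ⇒  n > C/(r·B) = 0.722/(0.5·0.332) = 4.349.
The smallest integer exceeding 4.349 is 5.

5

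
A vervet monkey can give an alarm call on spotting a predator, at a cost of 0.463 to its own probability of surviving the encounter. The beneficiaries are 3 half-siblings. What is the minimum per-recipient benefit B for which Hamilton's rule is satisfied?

0.6173

r to a half-sibling = 1/4 (half-sibs share one parent — one path of length 2: r = (1/2)^2 = 1/4).
Hamilton's rule with n recipients of equal r: n·r·B > C, so B > C/(n·r) = 0.463/(3·0.25) = 0.6173.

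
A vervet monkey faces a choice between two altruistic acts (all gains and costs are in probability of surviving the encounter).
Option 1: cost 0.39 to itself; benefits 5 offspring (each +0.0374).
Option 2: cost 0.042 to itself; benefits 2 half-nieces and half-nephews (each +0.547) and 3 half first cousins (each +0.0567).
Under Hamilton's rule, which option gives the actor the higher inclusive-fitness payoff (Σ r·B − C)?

Option 1: r to an offspring = 0.5.
Option 1: Σ r·B − C = (5·0.5·0.0374) − 0.39 = -0.2965.
Option 2: r to a half-niece or half-nephew = 0.125.
Option 2: r to a half first cousin = 0.0625.
Option 2: Σ r·B − C = (2·0.125·0.547 + 3·0.0625·0.0567) − 0.042 = 0.10538125.
Option 2 has the higher net inclusive-fitness payoff.

Option 2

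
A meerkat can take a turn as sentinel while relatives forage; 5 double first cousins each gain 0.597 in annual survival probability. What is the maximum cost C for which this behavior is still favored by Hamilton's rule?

0.74625

r to a double first cousin = 1/4 (double first cousins share both grandparent pairs — four paths of length 4: r = 4·(1/2)^4 = 1/4).
Hamilton's rule: n·r·B > C, so the trait is favored while C < n·r·B = 5·0.25·0.597 = 0.74625.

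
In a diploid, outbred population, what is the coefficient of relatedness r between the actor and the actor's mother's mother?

0.25

Each parent–offspring link contributes a factor of 1/2, and independent paths through distinct common ancestors add.
Two parent–offspring links: r = (1/2)^2 = 1/4.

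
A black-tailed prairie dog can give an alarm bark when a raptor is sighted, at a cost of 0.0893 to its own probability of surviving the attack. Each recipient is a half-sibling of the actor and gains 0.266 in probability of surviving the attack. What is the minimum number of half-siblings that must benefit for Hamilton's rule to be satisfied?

2

r to a half-sibling = 1/4 (half-sibs share one parent — one path of length 2: r = (1/2)^2 = 1/4).
Hamilton's rule: n·r·B > C  ⇒  n > C/(r·B) = 0.0893/(0.25·0.266) = 1.343.
The smallest integer exceeding 1.343 is 2.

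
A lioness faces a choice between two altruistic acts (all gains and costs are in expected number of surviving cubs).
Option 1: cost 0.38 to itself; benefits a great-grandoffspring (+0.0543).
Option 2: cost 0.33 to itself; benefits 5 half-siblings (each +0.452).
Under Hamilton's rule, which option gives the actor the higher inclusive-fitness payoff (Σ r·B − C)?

Option 2

Option 1: r to a great-grandoffspring = 0.125.
Option 1: Σ r·B − C = (1·0.125·0.0543) − 0.38 = -0.3732125.
Option 2: r to a half-sibling = 0.25.
Option 2: Σ r·B − C = (5·0.25·0.452) − 0.33 = 0.235.
Option 2 has the higher net inclusive-fitness payoff.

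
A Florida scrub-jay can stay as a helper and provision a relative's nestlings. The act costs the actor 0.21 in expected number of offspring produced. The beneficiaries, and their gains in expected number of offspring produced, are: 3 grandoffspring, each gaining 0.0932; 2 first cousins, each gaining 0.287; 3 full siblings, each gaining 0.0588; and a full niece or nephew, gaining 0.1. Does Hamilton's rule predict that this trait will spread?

Hamilton's rule: the trait is favored when the sum of r·B over every recipient exceeds the actor's cost C.
r to a grandoffspring = 1/4 (two parent–offspring links: r = (1/2)^2 = 1/4).
r to a first cousin = 0.125 (first cousins share one grandparent pair — two paths of length 4: r = 2·(1/2)^4 = 1/8).
r to a full sibling = 0.5 (full sibs share both parents — two paths of length 2: r = 2·(1/2)^2 = 1/2).
r to a full niece or nephew = 0.25 (full aunt/uncle↔niece/nephew: two paths of length 3 through the shared grandparent pair: r = 2·(1/2)^3 = 1/4).
Summing one r·B term per recipient: 3·0.25·0.0932 + 2·0.125·0.287 + 3·0.5·0.0588 + 1·0.25·0.1 = 0.25485.
0.25485 > 0.21: the indirect benefit exceeds the cost.

Yes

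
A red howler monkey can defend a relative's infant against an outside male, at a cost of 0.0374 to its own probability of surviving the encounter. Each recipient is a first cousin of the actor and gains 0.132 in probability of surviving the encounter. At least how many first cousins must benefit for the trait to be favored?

3

r to a first cousin = 1/8 (first cousins share one grandparent pair — two paths of length 4: r = 2·(1/2)^4 = 1/8).
Hamilton's rule: n·r·B > C  ⇒  n > C/(r·B) = 0.0374/(0.125·0.132) = 2.267.
The smallest integer exceeding 2.267 is 3.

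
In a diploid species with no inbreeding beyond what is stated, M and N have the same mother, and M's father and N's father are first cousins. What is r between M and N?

Independent pedigree routes through distinct common ancestors add.
M and N are related in two ways: half-sibs through their shared mother (r = 1/4) and second cousins through their fathers (r = 1/32).
r = 1/4 + 1/32 = 0.28125.

0.28125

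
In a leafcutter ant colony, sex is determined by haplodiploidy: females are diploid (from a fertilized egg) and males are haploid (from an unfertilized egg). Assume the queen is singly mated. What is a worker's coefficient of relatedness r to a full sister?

Haplodiploid full sisters inherit their father's entire haploid genome identically (contributing 1/2) and on average half of their mother's contribution (1/2 · 1/2 = 1/4); r = 1/2 + 1/4 = 3/4.

0.75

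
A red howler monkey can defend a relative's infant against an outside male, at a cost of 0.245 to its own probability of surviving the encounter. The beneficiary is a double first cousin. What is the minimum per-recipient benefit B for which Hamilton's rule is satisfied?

0.98

r to a double first cousin = 0.25 (double first cousins share both grandparent pairs — four paths of length 4: r = 4·(1/2)^4 = 1/4).
Hamilton's rule with n recipients of equal r: n·r·B > C, so B > C/(n·r) = 0.245/(1·0.25) = 0.98.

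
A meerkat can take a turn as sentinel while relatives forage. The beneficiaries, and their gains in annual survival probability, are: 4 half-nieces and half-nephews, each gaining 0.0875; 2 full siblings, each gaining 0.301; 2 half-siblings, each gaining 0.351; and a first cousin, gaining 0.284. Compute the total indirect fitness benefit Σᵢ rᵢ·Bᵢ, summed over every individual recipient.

r to a half-niece or half-nephew = 1/8 (half-aunt/uncle↔niece/nephew: one path of length 3: r = (1/2)^3 = 1/8).
r to a full sibling = 1/2 (full sibs share both parents — two paths of length 2: r = 2·(1/2)^2 = 1/2).
r to a half-sibling = 0.25 (half-sibs share one parent — one path of length 2: r = (1/2)^2 = 1/4).
r to a first cousin = 1/8 (first cousins share one grandparent pair — two paths of length 4: r = 2·(1/2)^4 = 1/8).
Summing one r·B term per recipient: 4·0.125·0.0875 + 2·0.5·0.301 + 2·0.25·0.351 + 1·0.125·0.284 = 0.55575.

0.55575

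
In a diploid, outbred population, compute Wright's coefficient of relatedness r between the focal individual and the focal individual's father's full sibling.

0.25

Each parent–offspring link contributes a factor of 1/2, and independent paths through distinct common ancestors add.
Full aunt/uncle↔niece/nephew: two paths of length 3 through the shared grandparent pair: r = 2·(1/2)^3 = 1/4.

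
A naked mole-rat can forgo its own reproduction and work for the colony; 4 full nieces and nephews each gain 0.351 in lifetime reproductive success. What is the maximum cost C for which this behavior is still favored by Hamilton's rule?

r to a full niece or nephew = 1/4 (full aunt/uncle↔niece/nephew: two paths of length 3 through the shared grandparent pair: r = 2·(1/2)^3 = 1/4).
Hamilton's rule: n·r·B > C, so the trait is favored while C < n·r·B = 4·0.25·0.351 = 0.351.

0.351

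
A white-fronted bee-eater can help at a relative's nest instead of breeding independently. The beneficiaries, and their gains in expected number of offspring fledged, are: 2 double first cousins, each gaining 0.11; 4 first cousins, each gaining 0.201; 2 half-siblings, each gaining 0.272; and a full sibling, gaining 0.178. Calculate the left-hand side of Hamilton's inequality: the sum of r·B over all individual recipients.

r to a double first cousin = 1/4 (double first cousins share both grandparent pairs — four paths of length 4: r = 4·(1/2)^4 = 1/4).
r to a first cousin = 1/8 (first cousins share one grandparent pair — two paths of length 4: r = 2·(1/2)^4 = 1/8).
r to a half-sibling = 0.25 (half-sibs share one parent — one path of length 2: r = (1/2)^2 = 1/4).
r to a full sibling = 1/2 (full sibs share both parents — two paths of length 2: r = 2·(1/2)^2 = 1/2).
Summing one r·B term per recipient: 2·0.25·0.11 + 4·0.125·0.201 + 2·0.25·0.272 + 1·0.5·0.178 = 0.3805.

0.3805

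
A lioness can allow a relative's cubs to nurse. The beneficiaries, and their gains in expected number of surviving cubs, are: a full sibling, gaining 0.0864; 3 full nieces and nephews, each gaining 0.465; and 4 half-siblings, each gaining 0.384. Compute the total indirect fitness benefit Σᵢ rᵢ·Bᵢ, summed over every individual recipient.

0.77595

r to a full sibling = 0.5 (full sibs share both parents — two paths of length 2: r = 2·(1/2)^2 = 1/2).
r to a full niece or nephew = 1/4 (full aunt/uncle↔niece/nephew: two paths of length 3 through the shared grandparent pair: r = 2·(1/2)^3 = 1/4).
r to a half-sibling = 1/4 (half-sibs share one parent — one path of length 2: r = (1/2)^2 = 1/4).
Summing one r·B term per recipient: 1·0.5·0.0864 + 3·0.25·0.465 + 4·0.25·0.384 = 0.77595.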